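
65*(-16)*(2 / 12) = -520 / 3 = -173.33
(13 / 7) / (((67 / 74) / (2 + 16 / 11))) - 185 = -917859 / 5159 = -177.91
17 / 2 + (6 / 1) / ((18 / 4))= 59 / 6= 9.83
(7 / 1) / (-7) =-1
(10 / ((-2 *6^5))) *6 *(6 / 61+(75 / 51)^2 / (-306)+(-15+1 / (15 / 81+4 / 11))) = 57535280375 / 1139571843552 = 0.05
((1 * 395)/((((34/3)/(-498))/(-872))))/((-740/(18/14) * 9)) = -12864834/4403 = -2921.83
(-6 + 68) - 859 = -797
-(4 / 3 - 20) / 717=56 / 2151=0.03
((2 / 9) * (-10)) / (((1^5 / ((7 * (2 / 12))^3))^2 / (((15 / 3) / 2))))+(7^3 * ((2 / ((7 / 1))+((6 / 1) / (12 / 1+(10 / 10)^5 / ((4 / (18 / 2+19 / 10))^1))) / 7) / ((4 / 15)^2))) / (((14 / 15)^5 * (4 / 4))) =790041271892275 / 339327781632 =2328.25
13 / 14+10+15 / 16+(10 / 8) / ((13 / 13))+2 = 1693 / 112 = 15.12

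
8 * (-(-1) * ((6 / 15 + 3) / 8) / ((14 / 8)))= 68 / 35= 1.94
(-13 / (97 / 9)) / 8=-117 / 776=-0.15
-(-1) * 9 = 9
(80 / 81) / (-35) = -0.03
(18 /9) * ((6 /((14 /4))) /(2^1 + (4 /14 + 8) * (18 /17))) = 204 /641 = 0.32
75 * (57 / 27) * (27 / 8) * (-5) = -21375 / 8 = -2671.88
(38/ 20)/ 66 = 19/ 660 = 0.03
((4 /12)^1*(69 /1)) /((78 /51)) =391 /26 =15.04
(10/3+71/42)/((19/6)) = 211/133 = 1.59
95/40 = 19/8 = 2.38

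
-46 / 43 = -1.07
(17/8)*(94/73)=799/292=2.74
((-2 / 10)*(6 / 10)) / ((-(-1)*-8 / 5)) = 3 / 40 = 0.08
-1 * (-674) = 674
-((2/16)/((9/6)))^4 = -1/20736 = -0.00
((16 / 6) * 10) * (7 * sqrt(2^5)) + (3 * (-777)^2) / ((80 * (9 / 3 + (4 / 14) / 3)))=2240 * sqrt(2) / 3 + 38034927 / 5200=8370.36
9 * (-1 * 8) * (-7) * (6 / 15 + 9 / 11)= 33768 / 55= 613.96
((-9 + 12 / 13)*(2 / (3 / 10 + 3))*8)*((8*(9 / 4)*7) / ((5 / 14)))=-1975680 / 143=-13815.94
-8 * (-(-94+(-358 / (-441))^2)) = -145224400 / 194481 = -746.73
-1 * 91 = -91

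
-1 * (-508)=508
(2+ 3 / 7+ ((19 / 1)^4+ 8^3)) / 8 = 114481 / 7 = 16354.43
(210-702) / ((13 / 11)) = -5412 / 13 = -416.31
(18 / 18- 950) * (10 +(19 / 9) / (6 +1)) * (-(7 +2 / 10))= 2463604 / 35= 70388.69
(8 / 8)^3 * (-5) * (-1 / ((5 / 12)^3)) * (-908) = -1569024 / 25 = -62760.96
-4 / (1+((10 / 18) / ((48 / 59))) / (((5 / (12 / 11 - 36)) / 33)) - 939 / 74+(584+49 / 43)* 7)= -38184 / 37486705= -0.00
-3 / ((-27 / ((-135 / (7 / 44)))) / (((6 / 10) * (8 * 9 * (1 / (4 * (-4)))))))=254.57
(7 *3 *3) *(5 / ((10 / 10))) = 315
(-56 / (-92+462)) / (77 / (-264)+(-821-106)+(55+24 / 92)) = 15456 / 89051785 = 0.00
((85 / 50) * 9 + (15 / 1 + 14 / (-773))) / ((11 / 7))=1638553 / 85030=19.27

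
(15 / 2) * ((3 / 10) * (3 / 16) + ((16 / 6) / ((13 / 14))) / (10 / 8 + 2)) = 7.05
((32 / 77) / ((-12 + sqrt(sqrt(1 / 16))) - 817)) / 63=-64 / 8038107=-0.00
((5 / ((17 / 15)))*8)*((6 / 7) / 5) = 720 / 119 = 6.05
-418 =-418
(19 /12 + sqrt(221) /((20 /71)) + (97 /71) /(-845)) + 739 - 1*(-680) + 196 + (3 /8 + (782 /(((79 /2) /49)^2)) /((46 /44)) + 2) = 71*sqrt(221) /20 + 24892214725637 /8986291080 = 2822.80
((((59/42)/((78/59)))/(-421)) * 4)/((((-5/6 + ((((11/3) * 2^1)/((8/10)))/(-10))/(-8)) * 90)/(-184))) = -445568/15515955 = -0.03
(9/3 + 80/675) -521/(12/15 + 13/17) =-5922482/17955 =-329.85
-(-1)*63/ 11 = 63/ 11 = 5.73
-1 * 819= -819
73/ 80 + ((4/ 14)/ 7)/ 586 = 0.91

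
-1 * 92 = -92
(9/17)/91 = 9/1547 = 0.01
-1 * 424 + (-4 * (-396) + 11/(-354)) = 1159.97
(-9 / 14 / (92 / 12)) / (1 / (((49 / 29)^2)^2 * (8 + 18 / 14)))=-206473995 / 32534926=-6.35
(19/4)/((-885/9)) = -57/1180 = -0.05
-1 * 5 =-5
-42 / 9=-14 / 3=-4.67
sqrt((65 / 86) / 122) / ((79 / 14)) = 7* sqrt(170495) / 207217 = 0.01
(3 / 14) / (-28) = -3 / 392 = -0.01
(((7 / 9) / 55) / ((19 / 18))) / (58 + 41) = 14 / 103455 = 0.00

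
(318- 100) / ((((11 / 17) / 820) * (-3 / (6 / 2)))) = -3038920 / 11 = -276265.45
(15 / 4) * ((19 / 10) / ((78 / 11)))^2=43681 / 162240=0.27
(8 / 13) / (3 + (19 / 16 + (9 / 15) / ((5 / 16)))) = 3200 / 31759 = 0.10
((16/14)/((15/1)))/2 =4/105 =0.04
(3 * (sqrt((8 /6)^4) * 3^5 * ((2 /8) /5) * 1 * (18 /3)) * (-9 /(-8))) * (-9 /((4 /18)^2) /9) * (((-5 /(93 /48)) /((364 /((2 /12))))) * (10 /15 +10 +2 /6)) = 649539 /5642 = 115.13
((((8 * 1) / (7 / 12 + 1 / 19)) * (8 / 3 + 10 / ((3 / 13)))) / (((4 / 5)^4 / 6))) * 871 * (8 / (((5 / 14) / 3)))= 14387700600 / 29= 496127606.90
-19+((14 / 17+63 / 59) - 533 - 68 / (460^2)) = -29188068151 / 53058700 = -550.11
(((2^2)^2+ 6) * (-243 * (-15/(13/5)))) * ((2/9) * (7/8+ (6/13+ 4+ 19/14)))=108546075/2366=45877.46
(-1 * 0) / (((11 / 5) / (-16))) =0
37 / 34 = 1.09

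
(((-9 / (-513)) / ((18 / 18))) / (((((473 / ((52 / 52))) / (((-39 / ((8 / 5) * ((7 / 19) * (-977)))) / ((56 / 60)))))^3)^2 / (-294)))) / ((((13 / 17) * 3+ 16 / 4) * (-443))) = 26361623230520587213623046875 / 1093936293278020123383980738978572950621798005768978432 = 0.00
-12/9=-4/3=-1.33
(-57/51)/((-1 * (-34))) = -19/578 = -0.03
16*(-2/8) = -4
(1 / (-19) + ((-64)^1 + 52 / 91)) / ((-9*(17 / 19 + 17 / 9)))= 8443 / 3332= 2.53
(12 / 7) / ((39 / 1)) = 4 / 91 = 0.04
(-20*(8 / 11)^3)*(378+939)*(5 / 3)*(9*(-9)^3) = 147470284800 / 1331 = 110796607.66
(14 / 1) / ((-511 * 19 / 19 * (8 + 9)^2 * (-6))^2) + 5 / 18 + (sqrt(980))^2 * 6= 18320498554402 / 3115583863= 5880.28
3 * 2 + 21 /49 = 45 /7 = 6.43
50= 50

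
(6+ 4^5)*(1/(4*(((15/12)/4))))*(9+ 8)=14008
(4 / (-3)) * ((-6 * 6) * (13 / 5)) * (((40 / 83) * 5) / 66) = 4160 / 913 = 4.56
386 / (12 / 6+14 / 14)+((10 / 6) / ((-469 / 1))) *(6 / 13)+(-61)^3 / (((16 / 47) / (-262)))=25562094040243 / 146328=174690380.79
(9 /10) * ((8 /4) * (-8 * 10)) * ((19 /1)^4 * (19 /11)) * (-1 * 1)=356558256 /11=32414386.91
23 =23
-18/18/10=-1/10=-0.10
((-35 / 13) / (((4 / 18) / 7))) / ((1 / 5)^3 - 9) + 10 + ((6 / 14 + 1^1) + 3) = 23.86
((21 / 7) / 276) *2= 1 / 46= 0.02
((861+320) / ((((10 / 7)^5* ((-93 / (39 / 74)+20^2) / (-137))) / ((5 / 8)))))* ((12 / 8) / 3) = -35351188327 / 929920000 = -38.02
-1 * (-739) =739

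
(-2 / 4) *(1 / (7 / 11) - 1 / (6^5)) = -85529 / 108864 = -0.79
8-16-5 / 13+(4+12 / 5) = -129 / 65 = -1.98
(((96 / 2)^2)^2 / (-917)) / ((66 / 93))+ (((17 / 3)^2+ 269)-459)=-754857659 / 90783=-8314.97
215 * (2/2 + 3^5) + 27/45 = 262303/5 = 52460.60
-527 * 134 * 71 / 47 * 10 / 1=-50138780 / 47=-1066782.55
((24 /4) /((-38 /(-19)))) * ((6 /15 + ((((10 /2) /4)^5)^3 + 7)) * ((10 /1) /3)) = 192316338113 /536870912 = 358.22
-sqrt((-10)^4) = -100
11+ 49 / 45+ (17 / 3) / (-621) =112523 / 9315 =12.08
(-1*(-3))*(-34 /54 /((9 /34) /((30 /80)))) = -289 /108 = -2.68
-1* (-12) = 12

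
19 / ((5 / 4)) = 76 / 5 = 15.20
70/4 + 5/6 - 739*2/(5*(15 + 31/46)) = -5689/10815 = -0.53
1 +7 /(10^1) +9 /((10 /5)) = 31 /5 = 6.20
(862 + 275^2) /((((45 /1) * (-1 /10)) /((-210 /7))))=1529740 /3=509913.33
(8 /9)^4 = 4096 /6561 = 0.62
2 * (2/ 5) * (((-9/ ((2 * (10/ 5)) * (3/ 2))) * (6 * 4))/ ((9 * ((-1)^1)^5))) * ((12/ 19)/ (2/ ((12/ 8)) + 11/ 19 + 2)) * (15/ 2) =864/ 223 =3.87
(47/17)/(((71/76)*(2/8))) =14288/1207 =11.84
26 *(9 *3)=702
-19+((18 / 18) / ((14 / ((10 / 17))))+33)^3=60759155547 / 1685159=36055.44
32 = 32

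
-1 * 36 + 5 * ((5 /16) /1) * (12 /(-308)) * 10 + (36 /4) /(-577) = -13017471 /355432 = -36.62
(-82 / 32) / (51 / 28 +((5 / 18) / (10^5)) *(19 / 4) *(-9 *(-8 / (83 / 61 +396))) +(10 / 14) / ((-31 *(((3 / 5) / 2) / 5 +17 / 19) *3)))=-104784924311250 / 74152410147809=-1.41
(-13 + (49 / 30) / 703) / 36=-274121 / 759240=-0.36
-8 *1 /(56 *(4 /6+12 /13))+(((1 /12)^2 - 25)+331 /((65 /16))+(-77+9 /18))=-40837687 /2031120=-20.11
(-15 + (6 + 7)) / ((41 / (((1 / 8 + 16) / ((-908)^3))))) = 129 / 122772583168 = 0.00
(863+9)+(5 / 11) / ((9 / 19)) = 86423 / 99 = 872.96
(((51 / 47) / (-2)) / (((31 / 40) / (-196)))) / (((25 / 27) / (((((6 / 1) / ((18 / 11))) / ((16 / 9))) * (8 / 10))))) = 8906436 / 36425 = 244.51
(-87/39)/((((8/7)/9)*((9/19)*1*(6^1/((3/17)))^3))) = -3857/4087616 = -0.00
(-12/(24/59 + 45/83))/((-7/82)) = 1606216/10843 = 148.13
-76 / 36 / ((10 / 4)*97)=-38 / 4365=-0.01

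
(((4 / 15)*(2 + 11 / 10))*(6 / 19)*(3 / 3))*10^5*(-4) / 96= -62000 / 57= -1087.72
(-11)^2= 121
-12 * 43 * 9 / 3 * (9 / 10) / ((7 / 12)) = -83592 / 35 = -2388.34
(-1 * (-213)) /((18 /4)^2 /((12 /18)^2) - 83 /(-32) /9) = 61344 /13205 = 4.65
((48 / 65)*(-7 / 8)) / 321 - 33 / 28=-1.18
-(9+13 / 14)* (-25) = 3475 / 14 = 248.21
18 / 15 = 6 / 5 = 1.20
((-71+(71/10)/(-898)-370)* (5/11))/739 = -3960251/14599684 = -0.27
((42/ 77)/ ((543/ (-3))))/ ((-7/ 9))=54/ 13937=0.00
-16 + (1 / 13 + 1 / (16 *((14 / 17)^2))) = -15.83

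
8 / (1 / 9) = 72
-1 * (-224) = 224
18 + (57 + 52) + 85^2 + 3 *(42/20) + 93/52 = 1913623/260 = 7360.09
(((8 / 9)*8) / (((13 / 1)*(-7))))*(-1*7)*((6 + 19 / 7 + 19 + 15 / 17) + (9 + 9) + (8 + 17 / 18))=30.38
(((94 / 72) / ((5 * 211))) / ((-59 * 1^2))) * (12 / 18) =-47 / 3361230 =-0.00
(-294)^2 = 86436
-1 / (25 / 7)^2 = -49 / 625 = -0.08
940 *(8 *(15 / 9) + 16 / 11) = 458720 / 33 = 13900.61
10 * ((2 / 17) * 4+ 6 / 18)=410 / 51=8.04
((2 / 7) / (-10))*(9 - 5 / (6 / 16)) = 13 / 105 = 0.12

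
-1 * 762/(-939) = 254/313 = 0.81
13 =13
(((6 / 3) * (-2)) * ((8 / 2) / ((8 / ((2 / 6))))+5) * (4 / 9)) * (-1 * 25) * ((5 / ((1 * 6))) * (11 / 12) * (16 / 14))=341000 / 1701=200.47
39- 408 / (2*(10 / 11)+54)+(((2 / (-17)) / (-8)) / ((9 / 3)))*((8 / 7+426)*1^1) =7405471 / 219198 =33.78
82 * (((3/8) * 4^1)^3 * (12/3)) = 1107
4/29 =0.14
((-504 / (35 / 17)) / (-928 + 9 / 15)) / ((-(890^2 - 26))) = -612 / 1836423569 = -0.00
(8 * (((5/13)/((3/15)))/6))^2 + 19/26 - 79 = -218095/3042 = -71.69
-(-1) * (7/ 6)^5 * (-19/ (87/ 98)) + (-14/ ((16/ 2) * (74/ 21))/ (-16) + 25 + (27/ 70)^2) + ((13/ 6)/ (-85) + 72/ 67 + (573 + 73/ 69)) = 1780150324034288587/ 3213104635843200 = 554.03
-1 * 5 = -5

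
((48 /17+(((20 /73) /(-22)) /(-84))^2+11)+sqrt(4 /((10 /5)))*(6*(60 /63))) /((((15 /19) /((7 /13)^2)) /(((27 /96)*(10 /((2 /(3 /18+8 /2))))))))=16625*sqrt(2) /1352+126967083560375 /4268243536128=47.14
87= 87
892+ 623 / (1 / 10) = 7122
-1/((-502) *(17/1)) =1/8534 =0.00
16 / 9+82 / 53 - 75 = -34189 / 477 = -71.68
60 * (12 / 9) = 80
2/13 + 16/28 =66/91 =0.73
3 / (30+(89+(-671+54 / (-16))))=-8 / 1481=-0.01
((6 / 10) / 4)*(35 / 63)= 1 / 12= 0.08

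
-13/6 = -2.17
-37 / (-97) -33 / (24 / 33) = -34915 / 776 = -44.99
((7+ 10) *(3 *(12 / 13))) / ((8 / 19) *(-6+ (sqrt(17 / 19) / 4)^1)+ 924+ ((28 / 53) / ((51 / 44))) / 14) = 7065495201335004 / 138303385599653599 - 42478299126 *sqrt(323) / 138303385599653599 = 0.05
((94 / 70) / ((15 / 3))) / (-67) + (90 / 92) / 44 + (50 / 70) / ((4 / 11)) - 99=-2302360853 / 23731400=-97.02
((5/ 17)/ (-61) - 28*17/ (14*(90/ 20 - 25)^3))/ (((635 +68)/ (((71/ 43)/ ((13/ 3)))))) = -13321233/ 28086489426229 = -0.00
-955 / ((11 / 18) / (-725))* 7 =87239250 / 11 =7930840.91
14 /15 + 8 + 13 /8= 1267 /120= 10.56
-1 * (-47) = 47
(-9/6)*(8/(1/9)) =-108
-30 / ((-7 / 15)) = 450 / 7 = 64.29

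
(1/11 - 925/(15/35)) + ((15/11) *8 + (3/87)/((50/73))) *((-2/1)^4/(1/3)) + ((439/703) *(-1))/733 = -1632.19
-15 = -15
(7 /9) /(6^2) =7 /324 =0.02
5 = 5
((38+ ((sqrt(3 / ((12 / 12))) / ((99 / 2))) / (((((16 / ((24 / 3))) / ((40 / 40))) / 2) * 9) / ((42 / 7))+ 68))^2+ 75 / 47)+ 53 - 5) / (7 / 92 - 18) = -1406366488196 / 287771862213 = -4.89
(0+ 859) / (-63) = -859 / 63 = -13.63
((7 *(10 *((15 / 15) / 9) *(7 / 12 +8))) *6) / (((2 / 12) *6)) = 3605 / 9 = 400.56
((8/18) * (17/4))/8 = 17/72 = 0.24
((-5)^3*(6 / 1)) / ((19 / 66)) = -2605.26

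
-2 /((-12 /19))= 19 /6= 3.17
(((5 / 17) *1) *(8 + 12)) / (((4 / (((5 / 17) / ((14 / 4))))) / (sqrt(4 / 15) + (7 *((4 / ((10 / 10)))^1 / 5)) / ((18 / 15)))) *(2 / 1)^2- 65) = -1433500 / 5559289 + 4200 *sqrt(15) / 327017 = -0.21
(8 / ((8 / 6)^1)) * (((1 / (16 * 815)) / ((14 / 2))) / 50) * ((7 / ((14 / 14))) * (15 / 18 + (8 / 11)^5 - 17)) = -15425339 / 105005252000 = -0.00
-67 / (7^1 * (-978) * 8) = 67 / 54768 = 0.00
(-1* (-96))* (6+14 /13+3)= 12576 /13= 967.38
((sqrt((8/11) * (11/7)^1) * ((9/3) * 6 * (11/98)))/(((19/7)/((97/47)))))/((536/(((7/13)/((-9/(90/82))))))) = -0.00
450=450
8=8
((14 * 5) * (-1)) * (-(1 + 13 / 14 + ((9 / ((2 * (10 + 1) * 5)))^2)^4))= 289384489651327047 / 2143588810000000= 135.00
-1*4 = -4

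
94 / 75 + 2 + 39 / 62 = 18053 / 4650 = 3.88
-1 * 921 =-921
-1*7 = -7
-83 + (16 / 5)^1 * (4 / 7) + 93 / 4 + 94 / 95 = -151439 / 2660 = -56.93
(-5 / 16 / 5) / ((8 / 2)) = -1 / 64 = -0.02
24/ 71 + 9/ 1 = 663/ 71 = 9.34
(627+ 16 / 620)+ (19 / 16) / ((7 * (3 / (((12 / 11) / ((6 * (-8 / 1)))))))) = 1436839231 / 2291520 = 627.02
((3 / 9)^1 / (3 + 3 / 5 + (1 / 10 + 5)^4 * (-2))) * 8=-40000 / 20241603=-0.00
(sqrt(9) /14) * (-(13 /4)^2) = -507 /224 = -2.26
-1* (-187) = 187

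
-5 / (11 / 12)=-60 / 11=-5.45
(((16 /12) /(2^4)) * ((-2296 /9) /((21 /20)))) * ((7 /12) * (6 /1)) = -5740 /81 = -70.86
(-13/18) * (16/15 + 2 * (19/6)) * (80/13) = -296/9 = -32.89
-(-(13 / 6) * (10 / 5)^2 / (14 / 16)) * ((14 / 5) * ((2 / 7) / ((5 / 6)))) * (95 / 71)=31616 / 2485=12.72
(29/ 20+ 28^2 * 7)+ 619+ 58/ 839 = 102500951/ 16780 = 6108.52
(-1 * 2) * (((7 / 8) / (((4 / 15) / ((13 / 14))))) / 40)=-39 / 256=-0.15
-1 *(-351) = 351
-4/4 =-1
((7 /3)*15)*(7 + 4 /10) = 259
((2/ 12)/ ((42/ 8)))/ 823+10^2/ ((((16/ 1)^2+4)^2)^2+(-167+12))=261277274/ 6769642234383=0.00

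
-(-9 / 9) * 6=6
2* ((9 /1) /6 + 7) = 17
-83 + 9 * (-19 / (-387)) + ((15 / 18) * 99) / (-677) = -4813795 / 58222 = -82.68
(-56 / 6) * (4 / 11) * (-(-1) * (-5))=560 / 33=16.97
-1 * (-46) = 46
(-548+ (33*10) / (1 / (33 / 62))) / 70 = -1649 / 310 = -5.32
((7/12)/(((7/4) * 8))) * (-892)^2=99458/3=33152.67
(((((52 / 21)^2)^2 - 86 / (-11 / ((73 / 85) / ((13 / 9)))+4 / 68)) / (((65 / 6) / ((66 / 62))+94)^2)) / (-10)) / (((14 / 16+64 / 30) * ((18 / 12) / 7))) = -3277333696792672 / 5425806486021427163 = -0.00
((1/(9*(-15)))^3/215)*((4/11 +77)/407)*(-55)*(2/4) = 23/2327514750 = 0.00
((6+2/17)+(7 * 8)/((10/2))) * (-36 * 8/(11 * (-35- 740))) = 0.59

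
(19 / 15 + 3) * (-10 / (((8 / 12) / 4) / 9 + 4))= -2304 / 217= -10.62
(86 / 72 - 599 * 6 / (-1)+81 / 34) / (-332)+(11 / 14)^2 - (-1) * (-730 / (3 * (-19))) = 489612037 / 189164304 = 2.59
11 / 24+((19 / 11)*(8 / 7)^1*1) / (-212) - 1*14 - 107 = -11807245 / 97944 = -120.55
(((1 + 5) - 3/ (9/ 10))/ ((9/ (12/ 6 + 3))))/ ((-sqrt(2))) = -20*sqrt(2)/ 27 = -1.05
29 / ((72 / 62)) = 899 / 36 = 24.97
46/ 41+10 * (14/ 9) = 6154/ 369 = 16.68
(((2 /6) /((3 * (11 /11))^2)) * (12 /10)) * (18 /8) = 1 /10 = 0.10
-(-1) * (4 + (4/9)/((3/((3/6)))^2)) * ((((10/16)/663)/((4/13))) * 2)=1625/66096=0.02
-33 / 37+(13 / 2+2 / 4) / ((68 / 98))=11569 / 1258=9.20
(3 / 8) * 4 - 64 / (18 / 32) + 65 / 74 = -37096 / 333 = -111.40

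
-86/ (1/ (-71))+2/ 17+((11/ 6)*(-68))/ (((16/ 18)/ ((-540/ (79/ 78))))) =108625126/ 1343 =80882.45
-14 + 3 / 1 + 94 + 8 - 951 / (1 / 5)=-4664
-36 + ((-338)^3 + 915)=-38613593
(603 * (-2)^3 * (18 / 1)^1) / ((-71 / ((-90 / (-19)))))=7814880 / 1349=5793.09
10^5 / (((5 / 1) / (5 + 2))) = 140000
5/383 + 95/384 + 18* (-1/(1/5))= -13198175/147072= -89.74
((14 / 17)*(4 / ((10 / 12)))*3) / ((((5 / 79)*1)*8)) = 9954 / 425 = 23.42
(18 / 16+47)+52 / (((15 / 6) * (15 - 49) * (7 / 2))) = 228243 / 4760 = 47.95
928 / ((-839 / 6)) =-5568 / 839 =-6.64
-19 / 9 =-2.11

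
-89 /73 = -1.22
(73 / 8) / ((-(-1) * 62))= 73 / 496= 0.15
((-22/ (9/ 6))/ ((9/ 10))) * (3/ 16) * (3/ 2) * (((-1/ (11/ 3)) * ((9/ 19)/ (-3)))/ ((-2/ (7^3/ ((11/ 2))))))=5145/ 836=6.15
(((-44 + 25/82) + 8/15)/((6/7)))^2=138103654129/54464400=2535.67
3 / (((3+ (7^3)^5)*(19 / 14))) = 21 / 45101834344487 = 0.00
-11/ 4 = -2.75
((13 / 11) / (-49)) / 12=-13 / 6468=-0.00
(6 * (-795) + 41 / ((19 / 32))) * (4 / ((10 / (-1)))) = 178636 / 95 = 1880.38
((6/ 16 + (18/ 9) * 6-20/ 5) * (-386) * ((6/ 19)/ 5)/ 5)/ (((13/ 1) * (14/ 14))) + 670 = 8235707/ 12350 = 666.86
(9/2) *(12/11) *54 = 2916/11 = 265.09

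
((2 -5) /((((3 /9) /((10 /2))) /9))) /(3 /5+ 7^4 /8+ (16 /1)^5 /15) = -9720 /1684939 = -0.01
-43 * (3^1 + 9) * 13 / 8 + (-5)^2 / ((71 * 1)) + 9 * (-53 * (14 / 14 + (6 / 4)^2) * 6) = -719915 / 71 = -10139.65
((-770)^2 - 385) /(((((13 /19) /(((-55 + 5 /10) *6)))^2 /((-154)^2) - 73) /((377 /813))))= -68165338189918509540 /18110744339450933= -3763.81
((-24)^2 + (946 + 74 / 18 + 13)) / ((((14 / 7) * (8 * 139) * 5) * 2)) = 3463 / 50040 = 0.07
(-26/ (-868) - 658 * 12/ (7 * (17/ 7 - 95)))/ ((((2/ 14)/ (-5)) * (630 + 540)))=-143137/ 391716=-0.37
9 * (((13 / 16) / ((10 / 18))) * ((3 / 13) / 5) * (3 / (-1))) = -729 / 400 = -1.82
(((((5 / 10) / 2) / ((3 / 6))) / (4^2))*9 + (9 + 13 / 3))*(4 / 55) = 1307 / 1320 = 0.99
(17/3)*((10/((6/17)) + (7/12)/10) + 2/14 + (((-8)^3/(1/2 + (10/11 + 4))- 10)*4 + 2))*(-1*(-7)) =-5541887/360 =-15394.13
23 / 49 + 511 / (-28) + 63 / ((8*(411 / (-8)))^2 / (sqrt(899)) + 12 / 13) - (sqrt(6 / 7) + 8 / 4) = -2077338701610037 / 105018918700612 - sqrt(42) / 7 + 199833543*sqrt(899) / 535810809697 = -20.70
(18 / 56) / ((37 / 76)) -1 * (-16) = 4315 / 259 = 16.66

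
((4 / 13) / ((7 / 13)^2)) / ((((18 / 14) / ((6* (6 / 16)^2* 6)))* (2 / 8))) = 117 / 7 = 16.71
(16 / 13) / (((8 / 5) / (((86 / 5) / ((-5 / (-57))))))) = 9804 / 65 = 150.83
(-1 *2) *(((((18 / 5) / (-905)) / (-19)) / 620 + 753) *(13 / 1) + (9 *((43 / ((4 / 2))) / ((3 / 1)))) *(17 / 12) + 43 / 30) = -3160469115229 / 159913500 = -19763.62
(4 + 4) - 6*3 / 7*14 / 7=20 / 7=2.86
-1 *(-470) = 470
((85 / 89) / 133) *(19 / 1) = 85 / 623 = 0.14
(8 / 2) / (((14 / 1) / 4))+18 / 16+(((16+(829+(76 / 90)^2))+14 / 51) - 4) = 1627555663 / 1927800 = 844.26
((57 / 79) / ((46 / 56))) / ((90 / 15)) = 266 / 1817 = 0.15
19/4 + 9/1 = 55/4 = 13.75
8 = 8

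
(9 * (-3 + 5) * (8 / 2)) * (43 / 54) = 172 / 3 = 57.33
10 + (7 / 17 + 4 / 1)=245 / 17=14.41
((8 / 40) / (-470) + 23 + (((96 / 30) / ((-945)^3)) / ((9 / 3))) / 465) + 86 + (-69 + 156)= 108448267785817121 / 553308689981250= 196.00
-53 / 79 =-0.67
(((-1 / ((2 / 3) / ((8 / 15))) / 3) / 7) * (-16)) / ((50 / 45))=96 / 175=0.55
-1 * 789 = -789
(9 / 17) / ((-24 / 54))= -81 / 68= -1.19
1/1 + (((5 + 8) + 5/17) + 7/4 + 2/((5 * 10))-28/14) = 23943/1700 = 14.08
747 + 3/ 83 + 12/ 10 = 310518/ 415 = 748.24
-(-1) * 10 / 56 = 0.18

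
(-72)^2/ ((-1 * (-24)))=216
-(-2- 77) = 79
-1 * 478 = -478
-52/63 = -0.83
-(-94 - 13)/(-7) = -107/7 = -15.29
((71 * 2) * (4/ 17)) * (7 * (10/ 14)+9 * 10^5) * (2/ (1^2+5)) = 511202840/ 51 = 10023585.10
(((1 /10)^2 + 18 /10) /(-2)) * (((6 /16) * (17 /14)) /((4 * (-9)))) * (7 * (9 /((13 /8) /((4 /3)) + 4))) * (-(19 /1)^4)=-1202993151 /66800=-18008.88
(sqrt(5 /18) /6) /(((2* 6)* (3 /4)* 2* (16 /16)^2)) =sqrt(10) /648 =0.00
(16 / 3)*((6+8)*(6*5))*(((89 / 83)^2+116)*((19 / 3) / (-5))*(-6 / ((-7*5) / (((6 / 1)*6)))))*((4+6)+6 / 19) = -145779443712 / 6889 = -21161190.84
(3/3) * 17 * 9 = 153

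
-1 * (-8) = 8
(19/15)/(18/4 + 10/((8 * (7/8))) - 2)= 266/825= 0.32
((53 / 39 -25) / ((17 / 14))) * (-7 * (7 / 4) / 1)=158123 / 663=238.50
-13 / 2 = -6.50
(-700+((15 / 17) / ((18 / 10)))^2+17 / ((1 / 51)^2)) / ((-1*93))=-113188342 / 241893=-467.93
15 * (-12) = -180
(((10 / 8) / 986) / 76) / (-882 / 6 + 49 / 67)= -0.00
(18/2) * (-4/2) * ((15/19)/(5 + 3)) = -135/76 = -1.78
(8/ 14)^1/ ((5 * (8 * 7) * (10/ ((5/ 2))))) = 1/ 1960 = 0.00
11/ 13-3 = -28/ 13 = -2.15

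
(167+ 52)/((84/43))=112.11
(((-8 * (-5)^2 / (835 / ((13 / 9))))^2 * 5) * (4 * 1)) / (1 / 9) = 5408000 / 251001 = 21.55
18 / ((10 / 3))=27 / 5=5.40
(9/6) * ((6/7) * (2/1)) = 18/7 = 2.57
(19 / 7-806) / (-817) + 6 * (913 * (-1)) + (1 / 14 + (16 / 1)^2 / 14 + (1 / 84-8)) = -375165101 / 68628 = -5466.65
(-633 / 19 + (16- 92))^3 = -8960030533 / 6859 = -1306317.33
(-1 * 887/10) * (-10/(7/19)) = 16853/7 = 2407.57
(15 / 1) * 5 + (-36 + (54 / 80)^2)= 63129 / 1600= 39.46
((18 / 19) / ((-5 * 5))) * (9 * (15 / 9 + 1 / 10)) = -0.60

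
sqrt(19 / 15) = sqrt(285) / 15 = 1.13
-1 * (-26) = 26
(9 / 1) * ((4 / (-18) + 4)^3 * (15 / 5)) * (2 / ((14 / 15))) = 3119.37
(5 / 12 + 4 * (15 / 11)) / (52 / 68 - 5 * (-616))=13175 / 6913236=0.00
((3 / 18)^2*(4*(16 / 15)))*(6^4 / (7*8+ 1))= 256 / 95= 2.69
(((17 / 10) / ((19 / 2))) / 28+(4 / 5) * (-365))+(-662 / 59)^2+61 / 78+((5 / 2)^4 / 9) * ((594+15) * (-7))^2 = 113935100193903427 / 1444475760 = 78876436.25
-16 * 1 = -16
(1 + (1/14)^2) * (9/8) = 1773/1568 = 1.13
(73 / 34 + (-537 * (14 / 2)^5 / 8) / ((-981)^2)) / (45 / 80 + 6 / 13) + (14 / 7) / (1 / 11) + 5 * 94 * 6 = 3302286842812 / 1161569727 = 2842.95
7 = 7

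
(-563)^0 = 1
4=4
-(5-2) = -3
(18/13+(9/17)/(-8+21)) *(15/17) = 4725/3757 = 1.26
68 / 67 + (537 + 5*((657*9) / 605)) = 4757858 / 8107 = 586.88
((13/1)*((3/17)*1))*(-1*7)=-273/17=-16.06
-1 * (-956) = 956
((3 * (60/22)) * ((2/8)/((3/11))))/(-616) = -0.01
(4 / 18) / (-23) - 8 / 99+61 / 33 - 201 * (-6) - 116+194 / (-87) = 71944811 / 66033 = 1089.53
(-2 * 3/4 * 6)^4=6561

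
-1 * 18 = -18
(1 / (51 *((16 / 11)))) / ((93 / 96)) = 22 / 1581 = 0.01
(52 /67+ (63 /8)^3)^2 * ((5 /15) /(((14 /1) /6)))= 281560781931529 /8237350912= 34180.99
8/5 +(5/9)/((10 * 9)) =1301/810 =1.61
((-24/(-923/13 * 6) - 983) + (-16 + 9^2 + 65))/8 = -106.62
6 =6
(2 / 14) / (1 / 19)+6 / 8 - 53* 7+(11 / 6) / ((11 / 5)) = -30803 / 84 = -366.70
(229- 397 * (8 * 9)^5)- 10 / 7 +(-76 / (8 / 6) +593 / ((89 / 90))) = -478565112360336 / 623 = -768162299133.77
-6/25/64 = -3/800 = -0.00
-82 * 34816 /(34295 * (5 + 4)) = -2854912 /308655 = -9.25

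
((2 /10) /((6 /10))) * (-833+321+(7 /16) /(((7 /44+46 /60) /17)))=-1231693 /7332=-167.99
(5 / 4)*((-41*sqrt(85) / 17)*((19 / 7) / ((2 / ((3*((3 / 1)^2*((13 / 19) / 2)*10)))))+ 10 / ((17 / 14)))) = -6517975*sqrt(85) / 16184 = -3713.10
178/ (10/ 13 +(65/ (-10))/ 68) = 314704/ 1191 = 264.24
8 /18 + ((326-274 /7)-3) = 17911 /63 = 284.30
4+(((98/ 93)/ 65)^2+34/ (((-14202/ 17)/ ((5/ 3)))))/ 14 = 4837874205343/ 1210929624450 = 4.00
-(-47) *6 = 282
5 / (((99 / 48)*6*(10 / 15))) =20 / 33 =0.61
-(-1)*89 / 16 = 89 / 16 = 5.56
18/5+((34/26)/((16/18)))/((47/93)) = 6.51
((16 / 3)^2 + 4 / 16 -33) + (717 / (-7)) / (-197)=-3.79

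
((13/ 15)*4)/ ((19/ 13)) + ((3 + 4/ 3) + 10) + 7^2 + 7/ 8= 50601/ 760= 66.58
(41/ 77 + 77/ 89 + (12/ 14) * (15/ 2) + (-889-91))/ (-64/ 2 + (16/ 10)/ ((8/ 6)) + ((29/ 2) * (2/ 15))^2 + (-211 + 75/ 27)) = 1499019075/ 362790967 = 4.13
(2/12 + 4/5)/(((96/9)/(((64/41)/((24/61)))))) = 1769/4920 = 0.36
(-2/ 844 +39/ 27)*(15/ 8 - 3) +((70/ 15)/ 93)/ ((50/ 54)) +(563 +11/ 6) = 4421181151/ 7849200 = 563.27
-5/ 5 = -1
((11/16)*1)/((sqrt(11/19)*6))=sqrt(209)/96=0.15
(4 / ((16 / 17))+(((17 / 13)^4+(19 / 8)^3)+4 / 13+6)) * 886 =174121254105 / 7311616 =23814.33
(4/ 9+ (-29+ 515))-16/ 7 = 484.16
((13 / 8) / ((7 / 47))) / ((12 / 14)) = 611 / 48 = 12.73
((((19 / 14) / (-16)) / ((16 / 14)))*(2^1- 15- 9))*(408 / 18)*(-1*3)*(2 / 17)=-209 / 16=-13.06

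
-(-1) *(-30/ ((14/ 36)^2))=-9720/ 49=-198.37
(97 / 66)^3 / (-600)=-912673 / 172497600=-0.01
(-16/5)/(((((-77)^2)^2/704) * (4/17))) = -4352/15978655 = -0.00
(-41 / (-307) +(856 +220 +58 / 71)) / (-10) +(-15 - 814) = -204171419 / 217970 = -936.70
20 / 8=5 / 2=2.50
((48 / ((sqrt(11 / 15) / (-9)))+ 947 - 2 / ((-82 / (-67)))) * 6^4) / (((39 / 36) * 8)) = 75349440 / 533 - 839808 * sqrt(165) / 143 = 65931.29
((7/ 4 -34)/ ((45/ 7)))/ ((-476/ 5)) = 43/ 816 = 0.05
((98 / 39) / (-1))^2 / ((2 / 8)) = 38416 / 1521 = 25.26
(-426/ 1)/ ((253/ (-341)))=574.17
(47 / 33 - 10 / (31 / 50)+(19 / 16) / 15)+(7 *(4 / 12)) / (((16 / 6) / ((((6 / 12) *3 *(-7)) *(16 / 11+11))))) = -880133 / 6820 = -129.05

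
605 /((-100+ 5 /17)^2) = 34969 /574605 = 0.06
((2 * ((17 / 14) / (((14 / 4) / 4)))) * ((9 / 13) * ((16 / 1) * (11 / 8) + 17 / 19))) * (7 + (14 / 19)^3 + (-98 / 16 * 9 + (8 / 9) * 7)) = -21652596975 / 11859211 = -1825.80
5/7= 0.71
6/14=3/7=0.43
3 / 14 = 0.21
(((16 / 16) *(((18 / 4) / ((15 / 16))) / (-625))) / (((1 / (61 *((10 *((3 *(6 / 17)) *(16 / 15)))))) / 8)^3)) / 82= -9870619214610432 / 629478125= -15680638.97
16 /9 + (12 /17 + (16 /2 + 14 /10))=9091 /765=11.88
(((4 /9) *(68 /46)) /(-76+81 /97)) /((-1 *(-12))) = -3298 /4527711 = -0.00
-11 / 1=-11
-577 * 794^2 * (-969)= 352484963268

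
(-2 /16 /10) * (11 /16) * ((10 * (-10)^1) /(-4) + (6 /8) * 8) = -341 /1280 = -0.27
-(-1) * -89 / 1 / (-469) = 89 / 469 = 0.19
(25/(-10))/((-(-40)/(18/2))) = -9/16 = -0.56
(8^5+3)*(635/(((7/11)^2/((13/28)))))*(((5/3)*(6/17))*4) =327334772050/5831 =56136987.15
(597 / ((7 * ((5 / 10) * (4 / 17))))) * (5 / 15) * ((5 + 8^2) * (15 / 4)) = 3501405 / 56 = 62525.09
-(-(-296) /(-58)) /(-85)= -148 /2465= -0.06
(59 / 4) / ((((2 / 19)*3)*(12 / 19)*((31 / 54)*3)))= 21299 / 496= 42.94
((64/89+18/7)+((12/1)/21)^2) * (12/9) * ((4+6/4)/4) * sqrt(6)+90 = 28919 * sqrt(6)/4361+90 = 106.24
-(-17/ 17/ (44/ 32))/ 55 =8/ 605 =0.01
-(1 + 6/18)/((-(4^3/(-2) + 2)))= -2/45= -0.04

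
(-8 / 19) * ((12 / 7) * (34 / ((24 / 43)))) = -5848 / 133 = -43.97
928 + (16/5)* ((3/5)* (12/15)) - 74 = 106942/125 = 855.54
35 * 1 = 35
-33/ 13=-2.54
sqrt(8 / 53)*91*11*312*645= 402882480*sqrt(106) / 53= 78262811.40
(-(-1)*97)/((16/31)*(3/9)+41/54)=104.16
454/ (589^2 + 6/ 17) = 7718/ 5897663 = 0.00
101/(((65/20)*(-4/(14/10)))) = -707/65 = -10.88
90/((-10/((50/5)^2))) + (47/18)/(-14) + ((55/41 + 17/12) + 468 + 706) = 1428769/5166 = 276.57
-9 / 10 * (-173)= 155.70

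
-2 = -2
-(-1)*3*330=990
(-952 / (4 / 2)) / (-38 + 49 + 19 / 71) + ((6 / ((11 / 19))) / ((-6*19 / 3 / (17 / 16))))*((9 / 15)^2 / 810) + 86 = 5775643 / 132000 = 43.75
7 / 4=1.75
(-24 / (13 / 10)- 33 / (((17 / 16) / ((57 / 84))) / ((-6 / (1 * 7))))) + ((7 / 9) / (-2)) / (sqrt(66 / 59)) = -0.76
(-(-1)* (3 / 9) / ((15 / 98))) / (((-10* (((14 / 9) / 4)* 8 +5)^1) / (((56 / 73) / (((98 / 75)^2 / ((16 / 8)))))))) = -0.02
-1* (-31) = 31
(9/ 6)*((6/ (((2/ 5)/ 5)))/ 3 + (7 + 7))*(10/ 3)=195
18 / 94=9 / 47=0.19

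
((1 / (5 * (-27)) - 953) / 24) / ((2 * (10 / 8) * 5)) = -32164 / 10125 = -3.18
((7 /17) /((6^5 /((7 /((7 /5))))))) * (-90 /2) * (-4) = 175 /3672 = 0.05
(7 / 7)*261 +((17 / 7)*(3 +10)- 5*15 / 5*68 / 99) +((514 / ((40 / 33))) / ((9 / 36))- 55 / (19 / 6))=43036339 / 21945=1961.10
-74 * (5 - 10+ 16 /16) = 296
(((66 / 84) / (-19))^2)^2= 14641 / 5006411536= 0.00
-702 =-702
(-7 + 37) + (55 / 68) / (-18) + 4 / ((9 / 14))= 44281 / 1224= 36.18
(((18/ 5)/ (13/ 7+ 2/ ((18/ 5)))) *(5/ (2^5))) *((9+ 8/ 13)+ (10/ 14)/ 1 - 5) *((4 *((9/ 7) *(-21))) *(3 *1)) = -3182085/ 7904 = -402.59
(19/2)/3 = 19/6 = 3.17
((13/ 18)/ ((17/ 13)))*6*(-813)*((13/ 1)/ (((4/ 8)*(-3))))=1190774/ 51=23348.51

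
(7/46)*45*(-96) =-15120/23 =-657.39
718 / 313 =2.29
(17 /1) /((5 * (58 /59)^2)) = 59177 /16820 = 3.52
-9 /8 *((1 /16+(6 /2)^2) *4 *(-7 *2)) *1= 9135 /16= 570.94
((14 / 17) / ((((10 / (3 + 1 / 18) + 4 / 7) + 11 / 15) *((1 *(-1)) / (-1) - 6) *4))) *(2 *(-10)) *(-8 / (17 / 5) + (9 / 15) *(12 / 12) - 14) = -4330326 / 1527943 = -2.83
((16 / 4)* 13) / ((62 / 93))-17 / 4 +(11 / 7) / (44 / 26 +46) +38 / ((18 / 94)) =5316601 / 19530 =272.23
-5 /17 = -0.29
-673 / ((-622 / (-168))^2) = -4748688 / 96721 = -49.10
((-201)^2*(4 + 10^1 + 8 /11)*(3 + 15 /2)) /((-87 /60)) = -1374442020 /319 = -4308595.67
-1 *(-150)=150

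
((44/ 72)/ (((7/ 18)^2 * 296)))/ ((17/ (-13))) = -1287/ 123284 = -0.01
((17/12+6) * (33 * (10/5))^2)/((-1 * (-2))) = 32307/2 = 16153.50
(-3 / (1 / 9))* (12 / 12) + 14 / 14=-26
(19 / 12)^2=361 / 144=2.51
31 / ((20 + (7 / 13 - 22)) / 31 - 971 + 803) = -12493 / 67723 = -0.18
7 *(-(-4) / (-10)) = -14 / 5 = -2.80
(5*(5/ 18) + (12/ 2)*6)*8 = 2692/ 9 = 299.11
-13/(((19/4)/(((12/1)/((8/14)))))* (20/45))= -2457/19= -129.32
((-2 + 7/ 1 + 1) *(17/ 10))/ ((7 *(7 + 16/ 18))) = 459/ 2485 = 0.18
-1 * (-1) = 1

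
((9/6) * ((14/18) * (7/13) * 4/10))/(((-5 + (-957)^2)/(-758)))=-18571/89294790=-0.00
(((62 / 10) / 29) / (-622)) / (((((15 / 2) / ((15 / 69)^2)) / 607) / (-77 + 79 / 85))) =121670722 / 1216618005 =0.10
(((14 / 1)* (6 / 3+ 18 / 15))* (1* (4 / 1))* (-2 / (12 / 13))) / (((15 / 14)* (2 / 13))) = -529984 / 225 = -2355.48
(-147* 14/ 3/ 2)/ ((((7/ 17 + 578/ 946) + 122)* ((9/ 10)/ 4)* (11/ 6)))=-1432760/ 211977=-6.76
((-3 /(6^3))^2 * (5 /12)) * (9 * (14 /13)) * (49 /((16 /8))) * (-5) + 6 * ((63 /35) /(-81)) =-102779 /449280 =-0.23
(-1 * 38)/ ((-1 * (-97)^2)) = 38/ 9409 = 0.00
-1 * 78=-78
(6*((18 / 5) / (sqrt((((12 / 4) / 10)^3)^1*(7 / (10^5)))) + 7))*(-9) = -216000*sqrt(21) / 7-378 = -141783.19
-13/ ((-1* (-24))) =-13/ 24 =-0.54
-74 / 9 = -8.22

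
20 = 20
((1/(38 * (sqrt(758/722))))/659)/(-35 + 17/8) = -4 * sqrt(379)/65687143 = -0.00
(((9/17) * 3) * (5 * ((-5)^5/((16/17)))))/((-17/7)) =2953125/272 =10857.08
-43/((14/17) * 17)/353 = -43/4942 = -0.01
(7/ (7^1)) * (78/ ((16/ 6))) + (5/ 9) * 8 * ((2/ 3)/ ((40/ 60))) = 1213/ 36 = 33.69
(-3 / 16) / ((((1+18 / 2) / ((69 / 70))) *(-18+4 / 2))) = 207 / 179200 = 0.00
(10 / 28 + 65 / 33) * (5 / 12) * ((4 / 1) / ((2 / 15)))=26875 / 924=29.09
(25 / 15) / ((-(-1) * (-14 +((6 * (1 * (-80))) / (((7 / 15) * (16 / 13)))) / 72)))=-140 / 2151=-0.07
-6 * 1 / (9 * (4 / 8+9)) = -4 / 57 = -0.07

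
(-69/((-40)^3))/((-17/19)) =-1311/1088000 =-0.00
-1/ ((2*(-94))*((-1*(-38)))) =1/ 7144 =0.00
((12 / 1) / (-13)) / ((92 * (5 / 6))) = -18 / 1495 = -0.01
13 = 13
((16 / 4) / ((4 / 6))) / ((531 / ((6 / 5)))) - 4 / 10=-114 / 295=-0.39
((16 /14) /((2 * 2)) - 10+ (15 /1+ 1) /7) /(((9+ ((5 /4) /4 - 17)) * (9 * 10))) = 416 /38745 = 0.01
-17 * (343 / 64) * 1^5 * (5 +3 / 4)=-134113 / 256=-523.88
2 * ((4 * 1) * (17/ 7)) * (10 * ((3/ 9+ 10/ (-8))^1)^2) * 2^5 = 329120/ 63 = 5224.13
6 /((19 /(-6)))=-36 /19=-1.89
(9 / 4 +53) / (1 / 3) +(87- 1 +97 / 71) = 71885 / 284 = 253.12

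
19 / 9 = 2.11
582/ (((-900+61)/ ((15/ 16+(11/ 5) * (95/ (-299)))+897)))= -1249085199/ 2006888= -622.40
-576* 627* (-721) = 260390592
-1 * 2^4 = -16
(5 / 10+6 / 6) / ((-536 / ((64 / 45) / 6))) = -2 / 3015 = -0.00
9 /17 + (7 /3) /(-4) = -11 /204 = -0.05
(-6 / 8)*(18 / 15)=-9 / 10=-0.90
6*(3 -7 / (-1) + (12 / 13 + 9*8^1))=6468 / 13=497.54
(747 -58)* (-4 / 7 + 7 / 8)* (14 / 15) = 11713 / 60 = 195.22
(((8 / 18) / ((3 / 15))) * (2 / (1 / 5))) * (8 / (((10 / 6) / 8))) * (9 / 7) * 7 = 7680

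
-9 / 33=-3 / 11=-0.27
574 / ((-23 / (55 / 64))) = -15785 / 736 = -21.45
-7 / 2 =-3.50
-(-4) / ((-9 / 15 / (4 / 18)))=-40 / 27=-1.48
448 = 448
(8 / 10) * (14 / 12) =14 / 15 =0.93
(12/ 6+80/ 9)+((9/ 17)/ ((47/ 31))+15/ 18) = 173611/ 14382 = 12.07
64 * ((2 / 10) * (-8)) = -512 / 5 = -102.40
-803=-803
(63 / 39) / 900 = 7 / 3900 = 0.00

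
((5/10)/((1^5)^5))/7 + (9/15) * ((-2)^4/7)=101/70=1.44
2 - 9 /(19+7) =43 /26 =1.65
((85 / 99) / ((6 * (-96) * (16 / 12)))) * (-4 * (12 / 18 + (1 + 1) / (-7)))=85 / 49896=0.00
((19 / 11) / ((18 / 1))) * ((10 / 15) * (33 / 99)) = 19 / 891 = 0.02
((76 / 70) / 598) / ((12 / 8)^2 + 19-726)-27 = -796522621 / 29500835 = -27.00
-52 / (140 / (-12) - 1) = 78 / 19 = 4.11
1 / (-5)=-1 / 5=-0.20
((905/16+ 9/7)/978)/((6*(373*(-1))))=-6479/245141568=-0.00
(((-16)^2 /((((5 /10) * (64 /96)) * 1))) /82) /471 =128 /6437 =0.02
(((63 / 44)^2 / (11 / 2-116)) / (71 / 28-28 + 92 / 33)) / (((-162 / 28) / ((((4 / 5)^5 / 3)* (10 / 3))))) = -4917248 / 95506393125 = -0.00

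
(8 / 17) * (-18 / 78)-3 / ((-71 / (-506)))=-337182 / 15691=-21.49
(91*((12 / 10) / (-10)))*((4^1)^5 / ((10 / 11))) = -1537536 / 125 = -12300.29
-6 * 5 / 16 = -1.88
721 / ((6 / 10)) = 3605 / 3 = 1201.67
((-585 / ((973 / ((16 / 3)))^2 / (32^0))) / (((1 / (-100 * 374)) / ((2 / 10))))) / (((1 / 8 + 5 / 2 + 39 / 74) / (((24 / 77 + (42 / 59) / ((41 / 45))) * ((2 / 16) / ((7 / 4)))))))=113645071155200 / 34899404615789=3.26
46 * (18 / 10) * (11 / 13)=4554 / 65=70.06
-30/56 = -15/28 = -0.54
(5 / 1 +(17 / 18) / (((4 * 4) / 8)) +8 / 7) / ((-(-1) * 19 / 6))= 1667 / 798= 2.09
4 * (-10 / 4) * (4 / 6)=-20 / 3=-6.67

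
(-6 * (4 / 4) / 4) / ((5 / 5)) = -3 / 2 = -1.50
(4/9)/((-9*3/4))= -16/243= -0.07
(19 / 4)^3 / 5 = 21.43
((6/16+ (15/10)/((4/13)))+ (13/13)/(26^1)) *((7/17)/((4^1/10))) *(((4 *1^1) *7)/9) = 67375/3978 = 16.94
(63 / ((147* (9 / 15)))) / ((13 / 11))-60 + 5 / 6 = -31975 / 546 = -58.56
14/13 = 1.08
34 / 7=4.86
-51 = -51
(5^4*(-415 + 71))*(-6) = 1290000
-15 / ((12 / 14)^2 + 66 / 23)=-5635 / 1354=-4.16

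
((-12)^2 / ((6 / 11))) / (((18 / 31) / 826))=1126664 / 3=375554.67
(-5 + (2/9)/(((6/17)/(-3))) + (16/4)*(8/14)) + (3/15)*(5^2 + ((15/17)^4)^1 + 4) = 34676792/26309115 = 1.32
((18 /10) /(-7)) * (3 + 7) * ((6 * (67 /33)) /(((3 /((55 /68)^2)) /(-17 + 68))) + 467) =-737433 /476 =-1549.23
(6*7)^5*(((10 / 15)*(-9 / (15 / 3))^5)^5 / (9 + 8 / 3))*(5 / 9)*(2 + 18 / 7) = -2689586624138504196895489032192 / 298023223876953125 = -9024755148776.50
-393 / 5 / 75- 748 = -93631 / 125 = -749.05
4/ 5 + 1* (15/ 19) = 151/ 95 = 1.59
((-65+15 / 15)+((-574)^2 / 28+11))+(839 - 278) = 12275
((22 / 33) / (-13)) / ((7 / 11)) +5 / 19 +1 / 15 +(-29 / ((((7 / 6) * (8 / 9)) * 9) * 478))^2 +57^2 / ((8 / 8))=2156468405663177 / 663682044480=3249.25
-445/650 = -89/130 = -0.68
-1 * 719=-719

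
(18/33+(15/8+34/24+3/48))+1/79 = 163189/41712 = 3.91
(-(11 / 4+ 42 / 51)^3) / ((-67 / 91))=1305750537 / 21066944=61.98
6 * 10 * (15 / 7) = 900 / 7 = 128.57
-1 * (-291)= 291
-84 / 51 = -28 / 17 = -1.65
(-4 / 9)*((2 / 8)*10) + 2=8 / 9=0.89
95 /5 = 19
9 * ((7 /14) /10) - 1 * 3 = -51 /20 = -2.55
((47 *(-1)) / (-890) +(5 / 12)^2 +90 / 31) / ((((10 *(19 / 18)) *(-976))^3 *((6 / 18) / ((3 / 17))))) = -4532177691 / 2990961878349291520000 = -0.00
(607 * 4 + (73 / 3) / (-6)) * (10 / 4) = 6059.86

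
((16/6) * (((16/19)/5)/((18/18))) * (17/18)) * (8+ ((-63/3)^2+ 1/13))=2117248/11115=190.49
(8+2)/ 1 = 10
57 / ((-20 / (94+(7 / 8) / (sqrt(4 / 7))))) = -2679 / 10 - 399 * sqrt(7) / 320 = -271.20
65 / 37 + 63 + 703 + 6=28629 / 37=773.76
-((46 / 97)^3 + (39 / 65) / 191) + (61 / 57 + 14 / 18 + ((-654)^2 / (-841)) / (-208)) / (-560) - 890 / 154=-6764474761463844097 / 1147167123244908480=-5.90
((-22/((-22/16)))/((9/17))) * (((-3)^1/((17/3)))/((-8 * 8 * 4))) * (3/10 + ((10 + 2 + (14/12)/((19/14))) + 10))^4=30368778517492801/1688960160000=17980.75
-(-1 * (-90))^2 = -8100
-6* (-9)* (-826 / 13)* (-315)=1080789.23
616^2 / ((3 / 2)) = 758912 / 3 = 252970.67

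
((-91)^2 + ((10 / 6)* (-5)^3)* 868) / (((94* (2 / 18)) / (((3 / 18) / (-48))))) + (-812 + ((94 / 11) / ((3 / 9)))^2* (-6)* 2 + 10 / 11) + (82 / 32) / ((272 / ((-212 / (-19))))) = -761825946319 / 88171248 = -8640.30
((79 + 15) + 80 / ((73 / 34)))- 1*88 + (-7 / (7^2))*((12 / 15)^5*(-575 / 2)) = 3622898 / 63875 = 56.72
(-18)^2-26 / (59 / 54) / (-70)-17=634657 / 2065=307.34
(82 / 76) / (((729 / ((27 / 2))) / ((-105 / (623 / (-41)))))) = 8405 / 60876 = 0.14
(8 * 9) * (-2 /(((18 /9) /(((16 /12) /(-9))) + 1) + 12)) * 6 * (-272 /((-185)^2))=-470016 /34225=-13.73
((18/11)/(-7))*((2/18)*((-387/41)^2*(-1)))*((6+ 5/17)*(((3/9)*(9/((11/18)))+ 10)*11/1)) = 128202264/53669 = 2388.76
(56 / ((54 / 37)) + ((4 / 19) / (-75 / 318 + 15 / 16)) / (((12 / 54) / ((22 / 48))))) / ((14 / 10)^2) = 59504360 / 2991303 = 19.89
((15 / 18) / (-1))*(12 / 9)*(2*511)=-1135.56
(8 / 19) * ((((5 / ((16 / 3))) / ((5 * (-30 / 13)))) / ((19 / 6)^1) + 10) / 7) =15161 / 25270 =0.60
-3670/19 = -193.16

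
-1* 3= -3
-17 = -17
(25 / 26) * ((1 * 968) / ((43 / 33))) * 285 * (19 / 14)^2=10270495125 / 27391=374958.75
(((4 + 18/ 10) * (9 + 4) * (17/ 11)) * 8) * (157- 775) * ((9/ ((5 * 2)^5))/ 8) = -6.48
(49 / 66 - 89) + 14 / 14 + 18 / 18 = -5693 / 66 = -86.26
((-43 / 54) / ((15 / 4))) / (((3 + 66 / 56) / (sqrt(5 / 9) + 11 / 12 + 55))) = -403942 / 142155 - 2408*sqrt(5) / 142155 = -2.88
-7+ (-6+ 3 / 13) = -166 / 13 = -12.77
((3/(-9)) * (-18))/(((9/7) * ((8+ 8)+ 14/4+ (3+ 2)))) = 4/21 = 0.19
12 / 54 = 2 / 9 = 0.22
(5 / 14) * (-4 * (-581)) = 830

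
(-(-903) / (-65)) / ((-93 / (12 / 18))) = 602 / 6045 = 0.10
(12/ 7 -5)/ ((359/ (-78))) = 1794/ 2513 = 0.71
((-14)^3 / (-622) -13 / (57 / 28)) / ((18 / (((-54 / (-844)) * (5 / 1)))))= -43750 / 1246799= -0.04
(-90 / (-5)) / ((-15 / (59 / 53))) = -354 / 265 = -1.34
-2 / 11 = -0.18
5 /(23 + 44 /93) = 465 /2183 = 0.21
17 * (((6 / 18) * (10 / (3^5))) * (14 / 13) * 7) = 16660 / 9477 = 1.76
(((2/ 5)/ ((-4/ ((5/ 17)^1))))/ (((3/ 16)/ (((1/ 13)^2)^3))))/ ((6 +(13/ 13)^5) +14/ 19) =-152/ 36186587073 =-0.00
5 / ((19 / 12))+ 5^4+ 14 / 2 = 12068 / 19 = 635.16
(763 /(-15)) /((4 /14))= -5341 /30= -178.03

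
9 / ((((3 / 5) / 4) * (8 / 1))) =7.50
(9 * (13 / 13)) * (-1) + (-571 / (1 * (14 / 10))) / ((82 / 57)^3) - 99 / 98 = -3971528109 / 27017032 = -147.00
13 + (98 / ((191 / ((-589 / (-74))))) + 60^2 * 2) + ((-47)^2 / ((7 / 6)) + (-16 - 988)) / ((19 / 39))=8499383094 / 939911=9042.75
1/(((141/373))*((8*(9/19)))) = 7087/10152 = 0.70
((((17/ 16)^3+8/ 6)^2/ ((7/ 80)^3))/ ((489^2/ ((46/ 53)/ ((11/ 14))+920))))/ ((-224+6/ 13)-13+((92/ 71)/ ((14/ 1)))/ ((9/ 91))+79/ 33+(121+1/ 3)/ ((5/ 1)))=-0.18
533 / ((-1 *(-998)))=0.53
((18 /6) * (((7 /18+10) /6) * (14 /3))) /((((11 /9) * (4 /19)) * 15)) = 6.28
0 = 0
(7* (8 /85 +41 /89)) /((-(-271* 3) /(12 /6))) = 19586 /2050115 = 0.01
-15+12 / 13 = -183 / 13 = -14.08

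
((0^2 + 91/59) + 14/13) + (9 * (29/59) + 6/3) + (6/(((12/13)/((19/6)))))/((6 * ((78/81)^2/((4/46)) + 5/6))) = 480418041/51428884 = 9.34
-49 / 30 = -1.63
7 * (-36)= -252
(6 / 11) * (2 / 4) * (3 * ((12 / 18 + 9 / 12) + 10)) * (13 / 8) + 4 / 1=6751 / 352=19.18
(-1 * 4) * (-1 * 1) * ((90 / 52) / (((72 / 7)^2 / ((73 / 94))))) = 17885 / 351936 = 0.05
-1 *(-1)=1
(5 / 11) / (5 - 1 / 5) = 25 / 264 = 0.09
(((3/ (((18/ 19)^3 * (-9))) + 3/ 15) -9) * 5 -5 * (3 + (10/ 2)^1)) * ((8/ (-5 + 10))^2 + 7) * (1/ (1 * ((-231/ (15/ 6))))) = 359446201/ 40415760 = 8.89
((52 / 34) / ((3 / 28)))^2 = 529984 / 2601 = 203.76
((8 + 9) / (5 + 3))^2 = 289 / 64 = 4.52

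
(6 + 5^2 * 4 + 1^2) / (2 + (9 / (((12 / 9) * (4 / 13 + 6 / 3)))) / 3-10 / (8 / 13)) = -4280 / 531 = -8.06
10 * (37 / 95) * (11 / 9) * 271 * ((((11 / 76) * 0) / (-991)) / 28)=0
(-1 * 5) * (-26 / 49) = 130 / 49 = 2.65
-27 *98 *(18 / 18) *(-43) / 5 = 113778 / 5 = 22755.60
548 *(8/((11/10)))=43840/11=3985.45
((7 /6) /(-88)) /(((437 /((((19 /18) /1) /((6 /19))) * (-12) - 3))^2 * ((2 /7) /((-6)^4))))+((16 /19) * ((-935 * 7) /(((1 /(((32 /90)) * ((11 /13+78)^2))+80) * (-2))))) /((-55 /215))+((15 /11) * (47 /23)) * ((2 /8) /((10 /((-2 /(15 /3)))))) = -416875732392580619 /3081798762230940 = -135.27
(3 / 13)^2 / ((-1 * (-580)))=9 / 98020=0.00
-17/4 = -4.25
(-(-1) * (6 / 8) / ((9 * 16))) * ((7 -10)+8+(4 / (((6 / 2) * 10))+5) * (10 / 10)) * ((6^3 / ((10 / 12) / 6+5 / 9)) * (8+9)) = 34884 / 125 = 279.07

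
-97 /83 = -1.17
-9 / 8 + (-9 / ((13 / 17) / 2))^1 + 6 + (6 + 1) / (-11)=-22079 / 1144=-19.30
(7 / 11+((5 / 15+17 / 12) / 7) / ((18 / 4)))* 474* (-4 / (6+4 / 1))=-21646 / 165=-131.19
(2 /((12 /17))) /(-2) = -17 /12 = -1.42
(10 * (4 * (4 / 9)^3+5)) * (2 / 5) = 15604 / 729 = 21.40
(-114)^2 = 12996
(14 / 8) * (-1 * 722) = -1263.50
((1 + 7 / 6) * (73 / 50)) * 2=949 / 150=6.33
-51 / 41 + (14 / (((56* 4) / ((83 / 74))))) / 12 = -721205 / 582528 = -1.24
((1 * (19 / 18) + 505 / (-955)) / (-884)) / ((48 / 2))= -1811 / 72940608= -0.00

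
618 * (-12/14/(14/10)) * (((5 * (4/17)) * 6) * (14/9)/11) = -494400/1309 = -377.69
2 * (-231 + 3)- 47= -503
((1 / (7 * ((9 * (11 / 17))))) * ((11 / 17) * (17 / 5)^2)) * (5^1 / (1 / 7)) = 6.42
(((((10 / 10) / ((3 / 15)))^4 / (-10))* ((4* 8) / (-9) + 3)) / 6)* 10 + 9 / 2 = 1684 / 27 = 62.37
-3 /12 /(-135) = 0.00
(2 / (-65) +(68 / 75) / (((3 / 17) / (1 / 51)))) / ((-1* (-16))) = 307 / 70200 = 0.00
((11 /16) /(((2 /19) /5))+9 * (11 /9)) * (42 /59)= 29337 /944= 31.08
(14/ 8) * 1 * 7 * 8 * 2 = 196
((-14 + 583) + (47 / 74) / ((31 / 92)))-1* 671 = -114832 / 1147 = -100.12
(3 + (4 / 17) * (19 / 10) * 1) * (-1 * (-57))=16701 / 85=196.48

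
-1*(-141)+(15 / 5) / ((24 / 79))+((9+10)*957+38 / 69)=10120603 / 552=18334.43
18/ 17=1.06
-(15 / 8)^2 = -225 / 64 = -3.52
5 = 5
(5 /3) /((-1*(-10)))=1 /6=0.17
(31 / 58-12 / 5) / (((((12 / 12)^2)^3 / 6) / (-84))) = 136332 / 145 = 940.22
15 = 15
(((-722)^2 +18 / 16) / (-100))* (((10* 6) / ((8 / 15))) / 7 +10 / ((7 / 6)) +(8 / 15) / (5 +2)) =-21647928671 / 168000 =-128856.72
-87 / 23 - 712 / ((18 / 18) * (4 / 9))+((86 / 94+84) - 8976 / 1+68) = -11273606 / 1081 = -10428.87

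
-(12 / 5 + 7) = -47 / 5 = -9.40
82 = 82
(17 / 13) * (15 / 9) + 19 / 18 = 757 / 234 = 3.24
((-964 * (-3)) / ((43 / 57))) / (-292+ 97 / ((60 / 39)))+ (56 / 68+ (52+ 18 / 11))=303272 / 8041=37.72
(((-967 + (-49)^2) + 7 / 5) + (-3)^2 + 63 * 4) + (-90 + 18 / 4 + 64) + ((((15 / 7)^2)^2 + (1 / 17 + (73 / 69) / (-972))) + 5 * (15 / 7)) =23361360455357 / 13687572780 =1706.76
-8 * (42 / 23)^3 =-592704 / 12167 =-48.71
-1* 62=-62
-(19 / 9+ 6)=-73 / 9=-8.11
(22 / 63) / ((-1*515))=-22 / 32445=-0.00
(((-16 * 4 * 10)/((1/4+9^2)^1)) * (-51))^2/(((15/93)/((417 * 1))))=8814101004288/21125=417235550.50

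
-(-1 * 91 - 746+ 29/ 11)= 834.36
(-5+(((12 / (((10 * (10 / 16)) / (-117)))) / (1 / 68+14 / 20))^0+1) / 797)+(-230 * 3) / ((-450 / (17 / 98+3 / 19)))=-4.49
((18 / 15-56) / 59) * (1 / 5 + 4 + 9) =-12.26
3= 3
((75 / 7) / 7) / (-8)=-75 / 392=-0.19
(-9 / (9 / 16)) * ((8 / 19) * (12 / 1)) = -1536 / 19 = -80.84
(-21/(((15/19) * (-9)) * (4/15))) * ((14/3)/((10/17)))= 15827/180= 87.93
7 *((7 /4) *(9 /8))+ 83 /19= 18.15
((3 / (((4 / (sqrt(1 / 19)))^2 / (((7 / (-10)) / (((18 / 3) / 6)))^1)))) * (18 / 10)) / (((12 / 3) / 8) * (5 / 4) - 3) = 189 / 36100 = 0.01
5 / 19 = 0.26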